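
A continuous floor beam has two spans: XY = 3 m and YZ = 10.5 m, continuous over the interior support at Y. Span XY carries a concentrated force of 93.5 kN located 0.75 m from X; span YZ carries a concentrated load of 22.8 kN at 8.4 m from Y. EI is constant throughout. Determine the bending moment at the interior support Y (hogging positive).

M_Y = 25.18 kN·m

Insert a hinge at Y; M_Y is the redundant, and each span becomes simply supported.
Discontinuity in slope at Y on the released structure — sum the simple-span end rotations:
  span XY: point load 93.5 at a = 0.75: Pab(L + a)/(6LEI) = 32.87/EI
  span YZ: point load 22.8 at a = 8.4: Pab(L + b)/(6LEI) = 80.44/EI
  relative rotation θ_0 = (32.87 + 80.44)/EI = 113.3/EI
A unit hogging moment at Y produces rotation L₁/(3EI) + L₂/(3EI) = 4.5/EI.
Slope continuity at Y: θ_0 = M_Y·4.5/EI, so M_Y = 113.3/4.5 = 25.18 kN·m (hogging).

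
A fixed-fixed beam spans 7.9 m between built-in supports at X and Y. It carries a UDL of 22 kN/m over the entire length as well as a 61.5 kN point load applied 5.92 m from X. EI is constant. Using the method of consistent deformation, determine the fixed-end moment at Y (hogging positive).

M_Y = 182.8 kN·m

Release both end moments; the primary structure is a simply-supported span XY with redundants M_X and M_Y.
Simple-span end rotations at X and Y under the given loads:
  at X: UDL 22: wL³/(24EI) = 452/EI
  at Y: UDL 22: wL³/(24EI) = 452/EI
  at X: point load 61.5 at a = 5.92: Pab(L + b)/(6LEI) = 150.3/EI
  at Y: point load 61.5 at a = 5.92: Pab(L + a)/(6LEI) = 210.2/EI
  θ_X0 = 602.2/EI,  θ_Y0 = 662.1/EI
Flexibility coefficients: a unit moment at one end gives L/(3EI) there and L/(6EI) at the far end, so f₁₁ = f₂₂ = 2.633/EI and f₁₂ = f₂₁ = 1.317/EI.
Compatibility — zero rotation at each built-in end:
  2.633 M_X + 1.317 M_Y = 602.2
  1.317 M_X + 2.633 M_Y = 662.1
Solving the pair gives M_X = 137.3 kN·m and M_Y = 182.8 kN·m (hogging).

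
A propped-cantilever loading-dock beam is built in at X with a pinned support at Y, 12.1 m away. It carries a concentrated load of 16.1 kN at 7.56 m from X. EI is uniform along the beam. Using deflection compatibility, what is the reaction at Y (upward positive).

R_Y = 7.464 kN

Take the reaction at Y as the redundant and release it; the primary structure is a cantilever fixed at X.
Downward deflection at the released point Y due to the loads:
  point load 16.1 at a = 7.56: Pa²(3L − a)/(6EI) = 4408/EI
Flexibility coefficient — unit upward force at Y: δ_{YY} = L³/(3EI) = 590.5/EI.
Compatibility at Y: δ_0 − R_Y·δ_{YY} = 0, so R_Y = 4408/590.5 = 7.464 kN.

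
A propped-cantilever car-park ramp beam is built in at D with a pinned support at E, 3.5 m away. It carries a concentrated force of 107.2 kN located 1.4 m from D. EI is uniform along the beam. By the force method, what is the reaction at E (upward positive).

Take the reaction at E as the redundant and release it; the primary structure is a cantilever fixed at D.
Free-end deflection of the primary structure under the applied loading (downward +):
  point load 107.2 at a = 1.4: Pa²(3L − a)/(6EI) = 318.7/EI
Tip deflection under a unit load at E: L³/(3EI) = 14.29/EI.
The prop prevents deflection at E: R_E = δ_0/δ_{EE} = 318.7/14.29 = 22.3 kN.

R_E = 22.3 kN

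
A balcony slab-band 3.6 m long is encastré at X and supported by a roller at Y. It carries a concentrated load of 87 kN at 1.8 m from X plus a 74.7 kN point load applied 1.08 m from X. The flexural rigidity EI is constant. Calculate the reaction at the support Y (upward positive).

R_Y = 36.26 kN

Remove the prop at Y; the released (primary) structure is a cantilever built in at X.
Deflection at Y on the released cantilever, summing each load's contribution:
  point load 87 at a = 1.8: Pa²(3L − a)/(6EI) = 422.8/EI
  point load 74.7 at a = 1.08: Pa²(3L − a)/(6EI) = 141.2/EI
  δ_0 = 564/EI
Flexibility coefficient — unit upward force at Y: δ_{YY} = L³/(3EI) = 15.55/EI.
The prop prevents deflection at Y: R_Y = δ_0/δ_{YY} = 564/15.55 = 36.26 kN.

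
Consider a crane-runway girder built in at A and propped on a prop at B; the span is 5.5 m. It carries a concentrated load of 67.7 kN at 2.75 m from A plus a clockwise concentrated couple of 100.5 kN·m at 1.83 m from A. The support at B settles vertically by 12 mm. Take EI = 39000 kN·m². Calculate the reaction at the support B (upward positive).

R_B = 27.92 kN

Take the reaction at B as the redundant and release it; the primary structure is a cantilever fixed at A.
Deflection at B on the released cantilever, summing each load's contribution:
  point load 67.7 at a = 2.75: Pa²(3L − a)/(6EI) = 1173/EI
  clockwise couple 100.5 at a = 1.83: M₀a(2L − a)/(2EI) = 843.3/EI
  δ_0 = 2017/EI
Flexibility coefficient — unit upward force at B: δ_{BB} = L³/(3EI) = 55.46/EI.
With EI = 39000 kN·m²: δ_0 = 0.051706 m and δ_{BB} = 0.001422 m/kN.
Compatibility — the beam at B must follow the support down by 0.012 m: δ_0 − R_B·δ_{BB} = 0.012, so R_B = (0.051706 − 0.012)/0.001422 = 27.92 kN.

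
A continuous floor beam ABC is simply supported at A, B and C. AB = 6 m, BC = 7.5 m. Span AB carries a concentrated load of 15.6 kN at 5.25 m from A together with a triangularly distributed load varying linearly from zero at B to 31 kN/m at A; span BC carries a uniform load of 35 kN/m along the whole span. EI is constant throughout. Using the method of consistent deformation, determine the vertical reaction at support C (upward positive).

Take M_B as the redundant. Released structure: two simple spans AB and BC with a hinge at B.
Rotations at B on the released spans (each span's end-slope, ×1/EI):
  span AB: point load 15.6 at a = 5.25: Pab(L + a)/(6LEI) = 19.2/EI
  span AB: triangular load, peak 31: 7w₀L³/(360EI) = 130.2/EI
  span BC: UDL 35: wL³/(24EI) = 615.2/EI
  relative rotation θ_0 = (149.4 + 615.2)/EI = 764.6/EI
A unit hogging moment at B produces rotation L₁/(3EI) + L₂/(3EI) = 4.5/EI.
Compatibility: M_B·(L₁+L₂)/(3EI) = θ_0, giving M_B = 169.9 kN·m (hogging).
Span BC, ΣM about C: R_B^{BC}·7.5 = 984.4 + 169.9, so R_B^{BC} = 153.9 kN and R_C = 262.5 − 153.9 = 108.6 kN.

R_C = 108.6 kN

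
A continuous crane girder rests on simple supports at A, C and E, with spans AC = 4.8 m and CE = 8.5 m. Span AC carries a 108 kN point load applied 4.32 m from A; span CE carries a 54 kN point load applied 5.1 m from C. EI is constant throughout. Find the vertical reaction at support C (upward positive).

R_C = 140.1 kN

Release continuity at C by inserting a hinge; the redundant is the internal moment M_C. The primary structure is two simply-supported spans AC and CE.
Discontinuity in slope at C on the released structure — sum the simple-span end rotations:
  span AC: point load 108 at a = 4.32: Pab(L + a)/(6LEI) = 70.92/EI
  span CE: point load 54 at a = 5.1: Pab(L + b)/(6LEI) = 218.5/EI
  relative rotation θ_0 = (70.92 + 218.5)/EI = 289.4/EI
A unit hogging moment at C produces rotation L₁/(3EI) + L₂/(3EI) = 4.433/EI.
Slope continuity at C: θ_0 = M_C·4.433/EI, so M_C = 289.4/4.433 = 65.28 kN·m (hogging).
Span AC, ΣM about A with M_C applied at C: R_C^{AC}·4.8 = 466.6 + 65.28, so R_C^{AC} = 110.8 kN and R_A = 108 − 110.8 = -2.8 kN.
Span CE, ΣM about E: R_C^{CE}·8.5 = 183.6 + 65.28, so R_C^{CE} = 29.28 kN and R_E = 54 − 29.28 = 24.72 kN.
R_C = 110.8 + 29.28 = 140.1 kN.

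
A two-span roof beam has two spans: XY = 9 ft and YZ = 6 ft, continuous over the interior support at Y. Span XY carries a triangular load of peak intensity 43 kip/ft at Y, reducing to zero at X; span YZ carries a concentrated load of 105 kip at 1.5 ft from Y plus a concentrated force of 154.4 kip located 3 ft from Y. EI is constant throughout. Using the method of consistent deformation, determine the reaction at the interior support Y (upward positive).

R_Y = 354.4 kip

Take M_Y as the redundant. Released structure: two simple spans XY and YZ with a hinge at Y.
Discontinuity in slope at Y on the released structure — sum the simple-span end rotations:
  span XY: triangular load, peak 43: w₀L³/(45EI) = 696.6/EI
  span YZ: point load 105 at a = 1.5: Pab(L + b)/(6LEI) = 206.7/EI
  span YZ: point load 154.4 at a = 3: Pab(L + b)/(6LEI) = 347.4/EI
  relative rotation θ_0 = (696.6 + 554.1)/EI = 1251/EI
A unit hogging moment at Y produces rotation L₁/(3EI) + L₂/(3EI) = 5/EI.
Compatibility: M_Y·(L₁+L₂)/(3EI) = θ_0, giving M_Y = 250.1 kip·ft (hogging).
Span XY, ΣM about X with M_Y applied at Y: R_Y^{XY}·9 = 1161 + 250.1, so R_Y^{XY} = 156.8 kip and R_X = 193.5 − 156.8 = 36.71 kip.
Span YZ, ΣM about Z: R_Y^{YZ}·6 = 935.7 + 250.1, so R_Y^{YZ} = 197.6 kip and R_Z = 259.4 − 197.6 = 61.76 kip.
R_Y = 156.8 + 197.6 = 354.4 kip.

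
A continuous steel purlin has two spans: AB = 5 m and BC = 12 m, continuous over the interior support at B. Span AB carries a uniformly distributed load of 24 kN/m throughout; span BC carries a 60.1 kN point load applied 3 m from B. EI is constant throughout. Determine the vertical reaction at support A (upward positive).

R_A = 38.88 kN

Release continuity at B by inserting a hinge; the redundant is the internal moment M_B. The primary structure is two simply-supported spans AB and BC.
End slopes at the hinge B, treating each span as simply supported:
  span AB: UDL 24: wL³/(24EI) = 125/EI
  span BC: point load 60.1 at a = 3: Pab(L + b)/(6LEI) = 473.3/EI
  relative rotation θ_0 = (125 + 473.3)/EI = 598.3/EI
A unit hogging moment at B produces rotation L₁/(3EI) + L₂/(3EI) = 5.667/EI.
Compatibility: M_B·(L₁+L₂)/(3EI) = θ_0, giving M_B = 105.6 kN·m (hogging).
Span AB, ΣM about A with M_B applied at B: R_B^{AB}·5 = 300 + 105.6, so R_B^{AB} = 81.12 kN and R_A = 120 − 81.12 = 38.88 kN.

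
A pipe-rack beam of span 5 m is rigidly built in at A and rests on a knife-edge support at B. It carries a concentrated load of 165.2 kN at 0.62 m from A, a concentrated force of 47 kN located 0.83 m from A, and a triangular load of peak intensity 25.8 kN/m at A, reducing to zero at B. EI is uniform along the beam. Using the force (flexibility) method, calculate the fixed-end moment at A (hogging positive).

M_A = 157 kN·m

Take the reaction at B as the redundant and release it; the primary structure is a cantilever fixed at A.
Free-end deflection of the primary structure under the applied loading (downward +):
  point load 165.2 at a = 0.62: Pa²(3L − a)/(6EI) = 152.2/EI
  point load 47 at a = 0.83: Pa²(3L − a)/(6EI) = 76.47/EI
  triangular load, peak 25.8 at the fixed end: w₀L⁴/(30EI) = 537.5/EI
  δ_0 = 766.2/EI
Tip deflection under a unit load at B: L³/(3EI) = 41.67/EI.
The prop prevents deflection at B: R_B = δ_0/δ_{BB} = 766.2/41.67 = 18.39 kN.
Moment equilibrium about A: M_A = Σ(load moments about A) − R_B·L = 248.9 − 18.39×5 = 157 kN·m.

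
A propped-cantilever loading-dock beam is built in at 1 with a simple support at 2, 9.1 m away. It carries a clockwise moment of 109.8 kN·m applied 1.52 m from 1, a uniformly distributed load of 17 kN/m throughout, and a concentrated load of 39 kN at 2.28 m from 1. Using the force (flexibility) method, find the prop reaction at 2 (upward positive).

R_2 = 66.92 kN

Choose R_2 as the redundant. The primary structure is the cantilever fixed at 1.
Deflection at 2 on the released cantilever, summing each load's contribution:
  clockwise couple 109.8 at a = 1.52: M₀a(2L − a)/(2EI) = 1392/EI
  UDL 17: wL⁴/(8EI) = 14572/EI
  point load 39 at a = 2.28: Pa²(3L − a)/(6EI) = 845.4/EI
  δ_0 = 16810/EI
Flexibility coefficient — unit upward force at 2: δ_{22} = L³/(3EI) = 251.2/EI.
Compatibility at 2: δ_0 − R_2·δ_{22} = 0, so R_2 = 16810/251.2 = 66.92 kN.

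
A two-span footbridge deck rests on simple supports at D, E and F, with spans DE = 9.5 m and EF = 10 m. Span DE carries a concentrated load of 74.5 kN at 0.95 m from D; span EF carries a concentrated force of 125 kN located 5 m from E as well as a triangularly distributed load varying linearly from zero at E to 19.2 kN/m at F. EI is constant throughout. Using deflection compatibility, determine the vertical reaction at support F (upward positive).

Release continuity at E by inserting a hinge; the redundant is the internal moment M_E. The primary structure is two simply-supported spans DE and EF.
Discontinuity in slope at E on the released structure — sum the simple-span end rotations:
  span DE: point load 74.5 at a = 0.95: Pab(L + a)/(6LEI) = 110.9/EI
  span EF: point load 125 at a = 5: Pab(L + b)/(6LEI) = 781.2/EI
  span EF: triangular load, peak 19.2: 7w₀L³/(360EI) = 373.3/EI
  relative rotation θ_0 = (110.9 + 1155)/EI = 1266/EI
A unit hogging moment at E produces rotation L₁/(3EI) + L₂/(3EI) = 6.5/EI.
Compatibility: M_E·(L₁+L₂)/(3EI) = θ_0, giving M_E = 194.7 kN·m (hogging).
Span EF, ΣM about F: R_E^{EF}·10 = 945 + 194.7, so R_E^{EF} = 114 kN and R_F = 221 − 114 = 107 kN.

R_F = 107 kN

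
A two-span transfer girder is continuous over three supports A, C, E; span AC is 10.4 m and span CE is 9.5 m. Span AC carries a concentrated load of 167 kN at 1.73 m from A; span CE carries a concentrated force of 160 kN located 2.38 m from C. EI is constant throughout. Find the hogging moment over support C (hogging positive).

Release continuity at C by inserting a hinge; the redundant is the internal moment M_C. The primary structure is two simply-supported spans AC and CE.
End slopes at the hinge C, treating each span as simply supported:
  span AC: point load 167 at a = 1.73: Pab(L + a)/(6LEI) = 486.9/EI
  span CE: point load 160 at a = 2.38: Pab(L + b)/(6LEI) = 790.6/EI
  relative rotation θ_0 = (486.9 + 790.6)/EI = 1277/EI
A unit hogging moment at C produces rotation L₁/(3EI) + L₂/(3EI) = 6.633/EI.
Slope continuity at C: θ_0 = M_C·6.633/EI, so M_C = 1277/6.633 = 192.6 kN·m (hogging).

M_C = 192.6 kN·m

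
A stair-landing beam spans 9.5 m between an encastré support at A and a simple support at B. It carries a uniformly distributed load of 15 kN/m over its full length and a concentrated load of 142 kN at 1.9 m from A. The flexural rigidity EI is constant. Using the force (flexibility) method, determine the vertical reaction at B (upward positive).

Take the reaction at B as the redundant and release it; the primary structure is a cantilever fixed at A.
Downward deflection at the released point B due to the loads:
  UDL 15: wL⁴/(8EI) = 15272/EI
  point load 142 at a = 1.9: Pa²(3L − a)/(6EI) = 2273/EI
  δ_0 = 17545/EI
Flexibility coefficient — unit upward force at B: δ_{BB} = L³/(3EI) = 285.8/EI.
The prop prevents deflection at B: R_B = δ_0/δ_{BB} = 17545/285.8 = 61.39 kN.

R_B = 61.39 kN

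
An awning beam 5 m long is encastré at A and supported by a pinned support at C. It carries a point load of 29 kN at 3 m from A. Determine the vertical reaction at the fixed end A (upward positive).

Release the roller at C. Primary structure: cantilever fixed at A.
Primary-structure tip deflection at C by superposition:
  point load 29 at a = 3: Pa²(3L − a)/(6EI) = 522/EI
Tip deflection under a unit load at C: L³/(3EI) = 41.67/EI.
Compatibility at C: δ_0 − R_C·δ_{CC} = 0, so R_C = 522/41.67 = 12.53 kN.
Vertical equilibrium: R_A = ΣP − R_C = 29 − 12.53 = 16.47 kN.

R_A = 16.47 kN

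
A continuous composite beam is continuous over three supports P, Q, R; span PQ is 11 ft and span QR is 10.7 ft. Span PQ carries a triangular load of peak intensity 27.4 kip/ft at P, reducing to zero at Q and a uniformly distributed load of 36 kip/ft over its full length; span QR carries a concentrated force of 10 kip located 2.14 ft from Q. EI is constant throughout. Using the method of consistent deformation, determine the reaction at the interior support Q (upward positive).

R_Q = 326.6 kip

Take M_Q as the redundant. Released structure: two simple spans PQ and QR with a hinge at Q.
Discontinuity in slope at Q on the released structure — sum the simple-span end rotations:
  span PQ: triangular load, peak 27.4: 7w₀L³/(360EI) = 709.1/EI
  span PQ: UDL 36: wL³/(24EI) = 1996/EI
  span QR: point load 10 at a = 2.14: Pab(L + b)/(6LEI) = 54.96/EI
  relative rotation θ_0 = (2706 + 54.96)/EI = 2761/EI
A unit hogging moment at Q produces rotation L₁/(3EI) + L₂/(3EI) = 7.233/EI.
Slope continuity at Q: θ_0 = M_Q·7.233/EI, so M_Q = 2761/7.233 = 381.6 kip·ft (hogging).
Span PQ, ΣM about P with M_Q applied at Q: R_Q^{PQ}·11 = 2731 + 381.6, so R_Q^{PQ} = 282.9 kip and R_P = 546.7 − 282.9 = 263.8 kip.
Span QR, ΣM about R: R_Q^{QR}·10.7 = 85.6 + 381.6, so R_Q^{QR} = 43.67 kip and R_R = 10 − 43.67 = -33.67 kip.
R_Q = 282.9 + 43.67 = 326.6 kip.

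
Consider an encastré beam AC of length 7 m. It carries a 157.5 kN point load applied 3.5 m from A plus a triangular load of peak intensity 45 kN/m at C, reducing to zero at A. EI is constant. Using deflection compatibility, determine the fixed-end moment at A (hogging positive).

Take the two fixed-end moments M_A, M_C as redundants; the released structure is the simple span AC.
On the primary (simply-supported) span, the end slopes from the loading are:
  at A: point load 157.5 at a = 3.5: Pab(L + b)/(6LEI) = 482.3/EI
  at C: point load 157.5 at a = 3.5: Pab(L + a)/(6LEI) = 482.3/EI
  at A: triangular load, peak 45: 7w₀L³/(360EI) = 300.1/EI
  at C: triangular load, peak 45: w₀L³/(45EI) = 343/EI
  θ_A0 = 782.5/EI,  θ_C0 = 825.3/EI
Flexibility coefficients: a unit moment at one end gives L/(3EI) there and L/(6EI) at the far end, so f₁₁ = f₂₂ = 2.333/EI and f₁₂ = f₂₁ = 1.167/EI.
Compatibility — zero rotation at each built-in end:
  2.333 M_A + 1.167 M_C = 782.5
  1.167 M_A + 2.333 M_C = 825.3
Solving the pair gives M_A = 211.3 kN·m and M_C = 248.1 kN·m (hogging).

M_A = 211.3 kN·m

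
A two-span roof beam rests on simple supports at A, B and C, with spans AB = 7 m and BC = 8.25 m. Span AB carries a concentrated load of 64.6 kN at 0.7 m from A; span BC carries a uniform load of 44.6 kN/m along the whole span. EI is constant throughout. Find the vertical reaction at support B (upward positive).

R_B = 247.4 kN

Release continuity at B by inserting a hinge; the redundant is the internal moment M_B. The primary structure is two simply-supported spans AB and BC.
End slopes at the hinge B, treating each span as simply supported:
  span AB: point load 64.6 at a = 0.7: Pab(L + a)/(6LEI) = 52.23/EI
  span BC: UDL 44.6: wL³/(24EI) = 1043/EI
  relative rotation θ_0 = (52.23 + 1043)/EI = 1096/EI
A unit hogging moment at B produces rotation L₁/(3EI) + L₂/(3EI) = 5.083/EI.
Slope continuity at B: θ_0 = M_B·5.083/EI, so M_B = 1096/5.083 = 215.5 kN·m (hogging).
Span AB, ΣM about A with M_B applied at B: R_B^{AB}·7 = 45.22 + 215.5, so R_B^{AB} = 37.25 kN and R_A = 64.6 − 37.25 = 27.35 kN.
Span BC, ΣM about C: R_B^{BC}·8.25 = 1518 + 215.5, so R_B^{BC} = 210.1 kN and R_C = 367.9 − 210.1 = 157.8 kN.
R_B = 37.25 + 210.1 = 247.4 kN.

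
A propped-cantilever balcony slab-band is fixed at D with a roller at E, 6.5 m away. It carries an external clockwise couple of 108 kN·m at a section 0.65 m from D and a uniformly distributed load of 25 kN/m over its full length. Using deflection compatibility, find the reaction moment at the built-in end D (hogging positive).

Take the reaction at E as the redundant and release it; the primary structure is a cantilever fixed at D.
Free-end deflection of the primary structure under the applied loading (downward +):
  clockwise couple 108 at a = 0.65: M₀a(2L − a)/(2EI) = 433.5/EI
  UDL 25: wL⁴/(8EI) = 5578/EI
  δ_0 = 6012/EI
Tip deflection under a unit load at E: L³/(3EI) = 91.54/EI.
The prop prevents deflection at E: R_E = δ_0/δ_{EE} = 6012/91.54 = 65.67 kN.
Moment equilibrium about D: M_D = Σ(load moments about D) − R_E·L = 636.1 − 65.67×6.5 = 209.3 kN·m.

M_D = 209.3 kN·m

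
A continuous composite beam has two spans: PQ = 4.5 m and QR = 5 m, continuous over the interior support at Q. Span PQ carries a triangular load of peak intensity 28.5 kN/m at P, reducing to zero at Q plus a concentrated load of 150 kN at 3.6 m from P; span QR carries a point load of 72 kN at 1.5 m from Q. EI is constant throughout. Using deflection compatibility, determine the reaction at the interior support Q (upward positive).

R_Q = 232.2 kN

Release continuity at Q by inserting a hinge; the redundant is the internal moment M_Q. The primary structure is two simply-supported spans PQ and QR.
End slopes at the hinge Q, treating each span as simply supported:
  span PQ: triangular load, peak 28.5: 7w₀L³/(360EI) = 50.5/EI
  span PQ: point load 150 at a = 3.6: Pab(L + a)/(6LEI) = 145.8/EI
  span QR: point load 72 at a = 1.5: Pab(L + b)/(6LEI) = 107.1/EI
  relative rotation θ_0 = (196.3 + 107.1)/EI = 303.4/EI
A unit hogging moment at Q produces rotation L₁/(3EI) + L₂/(3EI) = 3.167/EI.
Compatibility: M_Q·(L₁+L₂)/(3EI) = θ_0, giving M_Q = 95.81 kN·m (hogging).
Span PQ, ΣM about P with M_Q applied at Q: R_Q^{PQ}·4.5 = 636.2 + 95.81, so R_Q^{PQ} = 162.7 kN and R_P = 214.1 − 162.7 = 51.46 kN.
Span QR, ΣM about R: R_Q^{QR}·5 = 252 + 95.81, so R_Q^{QR} = 69.56 kN and R_R = 72 − 69.56 = 2.438 kN.
R_Q = 162.7 + 69.56 = 232.2 kN.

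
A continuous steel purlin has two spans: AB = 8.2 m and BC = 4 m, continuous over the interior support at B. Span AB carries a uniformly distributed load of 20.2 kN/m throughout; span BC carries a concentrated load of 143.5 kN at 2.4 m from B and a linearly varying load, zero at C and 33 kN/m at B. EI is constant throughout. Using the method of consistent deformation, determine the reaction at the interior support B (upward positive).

Insert a hinge at B; M_B is the redundant, and each span becomes simply supported.
Discontinuity in slope at B on the released structure — sum the simple-span end rotations:
  span AB: UDL 20.2: wL³/(24EI) = 464.1/EI
  span BC: point load 143.5 at a = 2.4: Pab(L + b)/(6LEI) = 128.6/EI
  span BC: triangular load, peak 33: w₀L³/(45EI) = 46.93/EI
  relative rotation θ_0 = (464.1 + 175.5)/EI = 639.6/EI
A unit hogging moment at B produces rotation L₁/(3EI) + L₂/(3EI) = 4.067/EI.
Compatibility: M_B·(L₁+L₂)/(3EI) = θ_0, giving M_B = 157.3 kN·m (hogging).
Span AB, ΣM about A with M_B applied at B: R_B^{AB}·8.2 = 679.1 + 157.3, so R_B^{AB} = 102 kN and R_A = 165.6 − 102 = 63.64 kN.
Span BC, ΣM about C: R_B^{BC}·4 = 405.6 + 157.3, so R_B^{BC} = 140.7 kN and R_C = 209.5 − 140.7 = 68.78 kN.
R_B = 102 + 140.7 = 242.7 kN.

R_B = 242.7 kN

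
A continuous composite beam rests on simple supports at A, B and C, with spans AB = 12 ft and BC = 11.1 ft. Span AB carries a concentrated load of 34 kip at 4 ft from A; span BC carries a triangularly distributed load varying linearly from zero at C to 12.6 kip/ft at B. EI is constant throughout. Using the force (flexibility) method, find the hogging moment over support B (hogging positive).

M_B = 81.13 kip·ft

Release continuity at B by inserting a hinge; the redundant is the internal moment M_B. The primary structure is two simply-supported spans AB and BC.
Rotations at B on the released spans (each span's end-slope, ×1/EI):
  span AB: point load 34 at a = 4: Pab(L + a)/(6LEI) = 241.8/EI
  span BC: triangular load, peak 12.6: w₀L³/(45EI) = 382.9/EI
  relative rotation θ_0 = (241.8 + 382.9)/EI = 624.7/EI
A unit hogging moment at B produces rotation L₁/(3EI) + L₂/(3EI) = 7.7/EI.
Slope continuity at B: θ_0 = M_B·7.7/EI, so M_B = 624.7/7.7 = 81.13 kip·ft (hogging).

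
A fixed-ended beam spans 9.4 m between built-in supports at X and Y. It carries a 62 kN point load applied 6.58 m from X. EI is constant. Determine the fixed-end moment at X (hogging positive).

M_X = 36.72 kN·m

Release both end moments; the primary structure is a simply-supported span XY with redundants M_X and M_Y.
End rotations of the released simple span under the applied load (×1/EI):
  at X: point load 62 at a = 6.58: Pab(L + b)/(6LEI) = 249.3/EI
  at Y: point load 62 at a = 6.58: Pab(L + a)/(6LEI) = 326/EI
  θ_X0 = 249.3/EI,  θ_Y0 = 326/EI
Flexibility coefficients: a unit moment at one end gives L/(3EI) there and L/(6EI) at the far end, so f₁₁ = f₂₂ = 3.133/EI and f₁₂ = f₂₁ = 1.567/EI.
Compatibility — zero rotation at each built-in end:
  3.133 M_X + 1.567 M_Y = 249.3
  1.567 M_X + 3.133 M_Y = 326
Solving the pair gives M_X = 36.72 kN·m and M_Y = 85.67 kN·m (hogging).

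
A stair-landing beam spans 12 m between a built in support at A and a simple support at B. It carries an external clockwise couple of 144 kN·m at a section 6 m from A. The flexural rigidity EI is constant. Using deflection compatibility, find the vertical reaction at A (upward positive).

Take the reaction at B as the redundant and release it; the primary structure is a cantilever fixed at A.
Primary-structure tip deflection at B by superposition:
  clockwise couple 144 at a = 6: M₀a(2L − a)/(2EI) = 7776/EI
Tip deflection under a unit load at B: L³/(3EI) = 576/EI.
The prop prevents deflection at B: R_B = δ_0/δ_{BB} = 7776/576 = 13.5 kN.
Vertical equilibrium: R_A = ΣP − R_B = 0 − 13.5 = -13.5 kN.

R_A = -13.5 kN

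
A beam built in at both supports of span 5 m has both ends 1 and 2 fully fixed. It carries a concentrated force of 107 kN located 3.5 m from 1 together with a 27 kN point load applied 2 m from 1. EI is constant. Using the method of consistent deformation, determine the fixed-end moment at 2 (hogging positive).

M_2 = 91.61 kN·m

Release both end moments; the primary structure is a simply-supported span 12 with redundants M_1 and M_2.
Simple-span end rotations at 1 and 2 under the given loads:
  at 1: point load 107 at a = 3.5: Pab(L + b)/(6LEI) = 121.7/EI
  at 2: point load 107 at a = 3.5: Pab(L + a)/(6LEI) = 159.2/EI
  at 1: point load 27 at a = 2: Pab(L + b)/(6LEI) = 43.2/EI
  at 2: point load 27 at a = 2: Pab(L + a)/(6LEI) = 37.8/EI
  θ_10 = 164.9/EI,  θ_20 = 197/EI
Flexibility coefficients: a unit moment at one end gives L/(3EI) there and L/(6EI) at the far end, so f₁₁ = f₂₂ = 1.667/EI and f₁₂ = f₂₁ = 0.8333/EI.
Compatibility — zero rotation at each built-in end:
  1.667 M_1 + 0.8333 M_2 = 164.9
  0.8333 M_1 + 1.667 M_2 = 197
Solving the pair gives M_1 = 53.15 kN·m and M_2 = 91.61 kN·m (hogging).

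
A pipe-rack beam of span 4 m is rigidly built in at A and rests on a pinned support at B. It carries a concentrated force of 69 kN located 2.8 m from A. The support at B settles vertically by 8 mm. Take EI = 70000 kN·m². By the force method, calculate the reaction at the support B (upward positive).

Remove the prop at B; the released (primary) structure is a cantilever built in at A.
Downward deflection at the released point B due to the loads:
  point load 69 at a = 2.8: Pa²(3L − a)/(6EI) = 829.5/EI
Tip deflection under a unit load at B: L³/(3EI) = 21.33/EI.
With EI = 70000 kN·m²: δ_0 = 0.01185 m and δ_{BB} = 0.000305 m/kN.
Compatibility — the beam at B must follow the support down by 0.008 m: δ_0 − R_B·δ_{BB} = 0.008, so R_B = (0.01185 − 0.008)/0.000305 = 12.63 kN.

R_B = 12.63 kN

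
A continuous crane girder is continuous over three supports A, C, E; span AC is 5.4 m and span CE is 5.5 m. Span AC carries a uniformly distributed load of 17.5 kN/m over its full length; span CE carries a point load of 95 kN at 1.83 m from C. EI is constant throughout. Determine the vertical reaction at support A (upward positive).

Insert a hinge at C; M_C is the redundant, and each span becomes simply supported.
Discontinuity in slope at C on the released structure — sum the simple-span end rotations:
  span AC: UDL 17.5: wL³/(24EI) = 114.8/EI
  span CE: point load 95 at a = 1.83: Pab(L + b)/(6LEI) = 177.3/EI
  relative rotation θ_0 = (114.8 + 177.3)/EI = 292.1/EI
A unit hogging moment at C produces rotation L₁/(3EI) + L₂/(3EI) = 3.633/EI.
Slope continuity at C: θ_0 = M_C·3.633/EI, so M_C = 292.1/3.633 = 80.4 kN·m (hogging).
Span AC, ΣM about A with M_C applied at C: R_C^{AC}·5.4 = 255.2 + 80.4, so R_C^{AC} = 62.14 kN and R_A = 94.5 − 62.14 = 32.36 kN.

R_A = 32.36 kN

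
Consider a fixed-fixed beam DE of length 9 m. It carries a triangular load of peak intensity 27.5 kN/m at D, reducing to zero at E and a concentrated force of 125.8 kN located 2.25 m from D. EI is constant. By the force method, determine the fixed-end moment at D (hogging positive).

Release both end moments; the primary structure is a simply-supported span DE with redundants M_D and M_E.
End rotations of the released simple span under the applied load (×1/EI):
  at D: triangular load, peak 27.5: w₀L³/(45EI) = 445.5/EI
  at E: triangular load, peak 27.5: 7w₀L³/(360EI) = 389.8/EI
  at D: point load 125.8 at a = 2.25: Pab(L + b)/(6LEI) = 557.3/EI
  at E: point load 125.8 at a = 2.25: Pab(L + a)/(6LEI) = 398/EI
  θ_D0 = 1003/EI,  θ_E0 = 787.9/EI
Flexibility coefficients: a unit moment at one end gives L/(3EI) there and L/(6EI) at the far end, so f₁₁ = f₂₂ = 3/EI and f₁₂ = f₂₁ = 1.5/EI.
Compatibility — zero rotation at each built-in end:
  3 M_D + 1.5 M_E = 1003
  1.5 M_D + 3 M_E = 787.9
Solving the pair gives M_D = 270.6 kN·m and M_E = 127.3 kN·m (hogging).

M_D = 270.6 kN·m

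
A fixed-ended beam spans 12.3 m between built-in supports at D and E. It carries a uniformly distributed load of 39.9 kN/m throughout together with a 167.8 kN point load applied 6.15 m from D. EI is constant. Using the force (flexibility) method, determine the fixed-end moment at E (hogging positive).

Release both end moments; the primary structure is a simply-supported span DE with redundants M_D and M_E.
Simple-span end rotations at D and E under the given loads:
  at D: UDL 39.9: wL³/(24EI) = 3094/EI
  at E: UDL 39.9: wL³/(24EI) = 3094/EI
  at D: point load 167.8 at a = 6.15: Pab(L + b)/(6LEI) = 1587/EI
  at E: point load 167.8 at a = 6.15: Pab(L + a)/(6LEI) = 1587/EI
  θ_D0 = 4680/EI,  θ_E0 = 4680/EI
Flexibility coefficients: a unit moment at one end gives L/(3EI) there and L/(6EI) at the far end, so f₁₁ = f₂₂ = 4.1/EI and f₁₂ = f₂₁ = 2.05/EI.
Compatibility — zero rotation at each built-in end:
  4.1 M_D + 2.05 M_E = 4680
  2.05 M_D + 4.1 M_E = 4680
Solving the pair gives M_D = 761 kN·m and M_E = 761 kN·m (hogging).

M_E = 761 kN·m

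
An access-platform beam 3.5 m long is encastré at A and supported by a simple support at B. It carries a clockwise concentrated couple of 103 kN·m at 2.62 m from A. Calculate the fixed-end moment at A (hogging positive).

M_A = -41.73 kN·m

Release the roller at B. Primary structure: cantilever fixed at A.
Primary-structure tip deflection at B by superposition:
  clockwise couple 103 at a = 2.62: M₀a(2L − a)/(2EI) = 591/EI
Tip deflection under a unit load at B: L³/(3EI) = 14.29/EI.
The prop prevents deflection at B: R_B = δ_0/δ_{BB} = 591/14.29 = 41.35 kN.
Moment equilibrium about A: M_A = Σ(load moments about A) − R_B·L = 103 − 41.35×3.5 = -41.73 kN·m.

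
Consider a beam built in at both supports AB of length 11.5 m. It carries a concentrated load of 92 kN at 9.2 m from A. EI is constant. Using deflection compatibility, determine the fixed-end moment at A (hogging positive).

M_A = 33.86 kN·m

Take the two fixed-end moments M_A, M_B as redundants; the released structure is the simple span AB.
On the primary (simply-supported) span, the end slopes from the loading are:
  at A: point load 92 at a = 9.2: Pab(L + b)/(6LEI) = 389.3/EI
  at B: point load 92 at a = 9.2: Pab(L + a)/(6LEI) = 584/EI
  θ_A0 = 389.3/EI,  θ_B0 = 584/EI
Flexibility coefficients: a unit moment at one end gives L/(3EI) there and L/(6EI) at the far end, so f₁₁ = f₂₂ = 3.833/EI and f₁₂ = f₂₁ = 1.917/EI.
Compatibility — zero rotation at each built-in end:
  3.833 M_A + 1.917 M_B = 389.3
  1.917 M_A + 3.833 M_B = 584
Solving the pair gives M_A = 33.86 kN·m and M_B = 135.4 kN·m (hogging).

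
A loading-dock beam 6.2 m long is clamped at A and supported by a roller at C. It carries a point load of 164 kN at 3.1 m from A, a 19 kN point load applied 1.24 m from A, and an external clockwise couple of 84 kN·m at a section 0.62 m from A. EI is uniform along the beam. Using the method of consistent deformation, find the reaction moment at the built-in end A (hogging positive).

Remove the prop at C; the released (primary) structure is a cantilever built in at A.
Free-end deflection of the primary structure under the applied loading (downward +):
  point load 164 at a = 3.1: Pa²(3L − a)/(6EI) = 4071/EI
  point load 19 at a = 1.24: Pa²(3L − a)/(6EI) = 84.53/EI
  clockwise couple 84 at a = 0.62: M₀a(2L − a)/(2EI) = 306.8/EI
  δ_0 = 4463/EI
Flexibility coefficient — unit upward force at C: δ_{CC} = L³/(3EI) = 79.44/EI.
The prop prevents deflection at C: R_C = δ_0/δ_{CC} = 4463/79.44 = 56.18 kN.
Moment equilibrium about A: M_A = Σ(load moments about A) − R_C·L = 616 − 56.18×6.2 = 267.7 kN·m.

M_A = 267.7 kN·m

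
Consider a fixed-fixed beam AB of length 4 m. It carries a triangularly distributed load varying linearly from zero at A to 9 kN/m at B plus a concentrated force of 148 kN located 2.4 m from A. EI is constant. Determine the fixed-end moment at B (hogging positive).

Release both end moments; the primary structure is a simply-supported span AB with redundants M_A and M_B.
Simple-span end rotations at A and B under the given loads:
  at A: triangular load, peak 9: 7w₀L³/(360EI) = 11.2/EI
  at B: triangular load, peak 9: w₀L³/(45EI) = 12.8/EI
  at A: point load 148 at a = 2.4: Pab(L + b)/(6LEI) = 132.6/EI
  at B: point load 148 at a = 2.4: Pab(L + a)/(6LEI) = 151.6/EI
  θ_A0 = 143.8/EI,  θ_B0 = 164.4/EI
Flexibility coefficients: a unit moment at one end gives L/(3EI) there and L/(6EI) at the far end, so f₁₁ = f₂₂ = 1.333/EI and f₁₂ = f₂₁ = 0.6667/EI.
Compatibility — zero rotation at each built-in end:
  1.333 M_A + 0.6667 M_B = 143.8
  0.6667 M_A + 1.333 M_B = 164.4
Solving the pair gives M_A = 61.63 kN·m and M_B = 92.45 kN·m (hogging).

M_B = 92.45 kN·m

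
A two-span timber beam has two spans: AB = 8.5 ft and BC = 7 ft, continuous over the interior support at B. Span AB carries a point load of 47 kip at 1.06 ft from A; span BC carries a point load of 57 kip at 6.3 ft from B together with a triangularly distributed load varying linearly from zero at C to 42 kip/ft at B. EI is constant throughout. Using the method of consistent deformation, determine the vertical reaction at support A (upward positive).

R_A = 31.22 kip

Release continuity at B by inserting a hinge; the redundant is the internal moment M_B. The primary structure is two simply-supported spans AB and BC.
End slopes at the hinge B, treating each span as simply supported:
  span AB: point load 47 at a = 1.06: Pab(L + a)/(6LEI) = 69.48/EI
  span BC: point load 57 at a = 6.3: Pab(L + b)/(6LEI) = 46.08/EI
  span BC: triangular load, peak 42: w₀L³/(45EI) = 320.1/EI
  relative rotation θ_0 = (69.48 + 366.2)/EI = 435.7/EI
A unit hogging moment at B produces rotation L₁/(3EI) + L₂/(3EI) = 5.167/EI.
Compatibility: M_B·(L₁+L₂)/(3EI) = θ_0, giving M_B = 84.33 kip·ft (hogging).
Span AB, ΣM about A with M_B applied at B: R_B^{AB}·8.5 = 49.82 + 84.33, so R_B^{AB} = 15.78 kip and R_A = 47 − 15.78 = 31.22 kip.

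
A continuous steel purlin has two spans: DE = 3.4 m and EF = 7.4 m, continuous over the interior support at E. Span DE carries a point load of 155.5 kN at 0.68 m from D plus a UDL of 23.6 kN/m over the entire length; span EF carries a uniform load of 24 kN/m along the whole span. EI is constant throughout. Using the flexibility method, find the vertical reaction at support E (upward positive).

R_E = 219.8 kN

Take M_E as the redundant. Released structure: two simple spans DE and EF with a hinge at E.
End slopes at the hinge E, treating each span as simply supported:
  span DE: point load 155.5 at a = 0.68: Pab(L + a)/(6LEI) = 57.52/EI
  span DE: UDL 23.6: wL³/(24EI) = 38.65/EI
  span EF: UDL 24: wL³/(24EI) = 405.2/EI
  relative rotation θ_0 = (96.17 + 405.2)/EI = 501.4/EI
A unit hogging moment at E produces rotation L₁/(3EI) + L₂/(3EI) = 3.6/EI.
Compatibility: M_E·(L₁+L₂)/(3EI) = θ_0, giving M_E = 139.3 kN·m (hogging).
Span DE, ΣM about D with M_E applied at E: R_E^{DE}·3.4 = 242.1 + 139.3, so R_E^{DE} = 112.2 kN and R_D = 235.7 − 112.2 = 123.6 kN.
Span EF, ΣM about F: R_E^{EF}·7.4 = 657.1 + 139.3, so R_E^{EF} = 107.6 kN and R_F = 177.6 − 107.6 = 69.98 kN.
R_E = 112.2 + 107.6 = 219.8 kN.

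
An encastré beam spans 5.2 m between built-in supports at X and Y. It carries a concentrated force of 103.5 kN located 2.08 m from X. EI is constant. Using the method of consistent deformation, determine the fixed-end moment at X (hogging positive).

Take the two fixed-end moments M_X, M_Y as redundants; the released structure is the simple span XY.
On the primary (simply-supported) span, the end slopes from the loading are:
  at X: point load 103.5 at a = 2.08: Pab(L + b)/(6LEI) = 179.1/EI
  at Y: point load 103.5 at a = 2.08: Pab(L + a)/(6LEI) = 156.7/EI
  θ_X0 = 179.1/EI,  θ_Y0 = 156.7/EI
Flexibility coefficients: a unit moment at one end gives L/(3EI) there and L/(6EI) at the far end, so f₁₁ = f₂₂ = 1.733/EI and f₁₂ = f₂₁ = 0.8667/EI.
Compatibility — zero rotation at each built-in end:
  1.733 M_X + 0.8667 M_Y = 179.1
  0.8667 M_X + 1.733 M_Y = 156.7
Solving the pair gives M_X = 77.5 kN·m and M_Y = 51.67 kN·m (hogging).

M_X = 77.5 kN·m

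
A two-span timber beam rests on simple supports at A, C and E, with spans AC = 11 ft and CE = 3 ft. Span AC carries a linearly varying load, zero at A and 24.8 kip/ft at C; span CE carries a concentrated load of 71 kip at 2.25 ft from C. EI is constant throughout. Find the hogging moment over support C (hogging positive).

Release continuity at C by inserting a hinge; the redundant is the internal moment M_C. The primary structure is two simply-supported spans AC and CE.
Rotations at C on the released spans (each span's end-slope, ×1/EI):
  span AC: triangular load, peak 24.8: w₀L³/(45EI) = 733.5/EI
  span CE: point load 71 at a = 2.25: Pab(L + b)/(6LEI) = 24.96/EI
  relative rotation θ_0 = (733.5 + 24.96)/EI = 758.5/EI
A unit hogging moment at C produces rotation L₁/(3EI) + L₂/(3EI) = 4.667/EI.
Compatibility: M_C·(L₁+L₂)/(3EI) = θ_0, giving M_C = 162.5 kip·ft (hogging).

M_C = 162.5 kip·ft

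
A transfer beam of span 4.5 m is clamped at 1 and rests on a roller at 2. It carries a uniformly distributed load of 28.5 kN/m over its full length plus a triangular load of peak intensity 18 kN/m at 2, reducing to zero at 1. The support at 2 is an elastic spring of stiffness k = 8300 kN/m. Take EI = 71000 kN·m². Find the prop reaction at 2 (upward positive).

Remove the prop at 2; the released (primary) structure is a cantilever built in at 1.
Downward deflection at the released point 2 due to the loads:
  UDL 28.5: wL⁴/(8EI) = 1461/EI
  triangular load, peak 18 at the free end: 11w₀L⁴/(120EI) = 676.6/EI
  δ_0 = 2137/EI
Tip deflection under a unit load at 2: L³/(3EI) = 30.38/EI.
With EI = 71000 kN·m²: δ_0 = 0.030105 m and δ_{22} = 0.000428 m/kN.
Compatibility — the spring shortens by R_2/k under the reaction it provides: δ_0 − R_2·δ_{22} = R_2/k. With 1/k = 0.00012 m/kN, R_2 = δ_0 / (δ_{22} + 1/k) = 0.030105 / (0.000428 + 0.00012) = 54.91 kN.

R_2 = 54.91 kN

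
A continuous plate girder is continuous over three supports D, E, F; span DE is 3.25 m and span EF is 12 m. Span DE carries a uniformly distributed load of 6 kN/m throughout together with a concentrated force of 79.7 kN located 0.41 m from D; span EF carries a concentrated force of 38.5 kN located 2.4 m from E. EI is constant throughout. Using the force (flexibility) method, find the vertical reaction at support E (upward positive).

Release continuity at E by inserting a hinge; the redundant is the internal moment M_E. The primary structure is two simply-supported spans DE and EF.
Discontinuity in slope at E on the released structure — sum the simple-span end rotations:
  span DE: UDL 6: wL³/(24EI) = 8.582/EI
  span DE: point load 79.7 at a = 0.41: Pab(L + a)/(6LEI) = 17.42/EI
  span EF: point load 38.5 at a = 2.4: Pab(L + b)/(6LEI) = 266.1/EI
  relative rotation θ_0 = (26 + 266.1)/EI = 292.1/EI
A unit hogging moment at E produces rotation L₁/(3EI) + L₂/(3EI) = 5.083/EI.
Slope continuity at E: θ_0 = M_E·5.083/EI, so M_E = 292.1/5.083 = 57.46 kN·m (hogging).
Span DE, ΣM about D with M_E applied at E: R_E^{DE}·3.25 = 64.36 + 57.46, so R_E^{DE} = 37.49 kN and R_D = 99.2 − 37.49 = 61.71 kN.
Span EF, ΣM about F: R_E^{EF}·12 = 369.6 + 57.46, so R_E^{EF} = 35.59 kN and R_F = 38.5 − 35.59 = 2.911 kN.
R_E = 37.49 + 35.59 = 73.07 kN.

R_E = 73.07 kN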